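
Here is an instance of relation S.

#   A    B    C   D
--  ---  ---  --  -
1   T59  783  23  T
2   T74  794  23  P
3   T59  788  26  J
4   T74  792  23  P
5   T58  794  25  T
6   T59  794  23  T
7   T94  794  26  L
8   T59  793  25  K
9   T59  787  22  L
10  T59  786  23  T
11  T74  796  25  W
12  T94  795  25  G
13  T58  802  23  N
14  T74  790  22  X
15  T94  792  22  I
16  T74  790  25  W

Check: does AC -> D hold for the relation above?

Yes

(A=T59, C=23): rows 1, 6, 10 → D = T, T, T ✓
(A=T74, C=23): rows 2, 4 → D = P, P ✓
(A=T59, C=26): row 3 → D = J ✓
(A=T58, C=25): row 5 → D = T ✓
(A=T94, C=26): row 7 → D = L ✓
(A=T59, C=25): row 8 → D = K ✓
(A=T59, C=22): row 9 → D = L ✓
(A=T74, C=25): rows 11, 16 → D = W, W ✓
(A=T94, C=25): row 12 → D = G ✓
(A=T58, C=23): row 13 → D = N ✓
(A=T74, C=22): row 14 → D = X ✓
(A=T94, C=22): row 15 → D = I ✓
Every AC value is associated with a single D value, so AC -> D holds.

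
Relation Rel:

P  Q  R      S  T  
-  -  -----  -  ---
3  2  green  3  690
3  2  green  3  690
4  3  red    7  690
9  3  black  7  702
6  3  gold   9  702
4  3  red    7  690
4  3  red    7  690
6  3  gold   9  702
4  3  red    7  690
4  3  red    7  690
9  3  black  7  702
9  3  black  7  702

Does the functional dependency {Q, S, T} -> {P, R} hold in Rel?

Yes

(Q=2, S=3, T=690): 2 rows → {P,R} = (3, green), (3, green) ✓
(Q=3, S=7, T=690): 5 rows → {P,R} = (4, red), (4, red), (4, red), (4, red), (4, red) ✓
(Q=3, S=7, T=702): 3 rows → {P,R} = (9, black), (9, black), (9, black) ✓
(Q=3, S=9, T=702): 2 rows → {P,R} = (6, gold), (6, gold) ✓
Every {Q, S, T} value is associated with a single {P, R} value, so {Q, S, T} -> {P, R} holds.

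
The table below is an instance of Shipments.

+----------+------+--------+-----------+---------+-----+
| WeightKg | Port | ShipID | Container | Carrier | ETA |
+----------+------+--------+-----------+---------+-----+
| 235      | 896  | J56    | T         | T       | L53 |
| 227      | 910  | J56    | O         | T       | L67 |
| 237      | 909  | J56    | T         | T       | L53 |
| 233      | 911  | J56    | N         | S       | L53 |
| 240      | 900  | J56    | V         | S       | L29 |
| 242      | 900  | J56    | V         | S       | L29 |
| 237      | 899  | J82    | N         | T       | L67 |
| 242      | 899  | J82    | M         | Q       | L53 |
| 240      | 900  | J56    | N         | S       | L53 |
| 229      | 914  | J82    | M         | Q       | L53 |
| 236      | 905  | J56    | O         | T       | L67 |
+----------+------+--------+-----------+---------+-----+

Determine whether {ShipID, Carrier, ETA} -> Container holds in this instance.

(ShipID=J56, Carrier=T, ETA=L53): 2 rows → Container = T, T ✓
(ShipID=J56, Carrier=T, ETA=L67): 2 rows → Container = O, O ✓
(ShipID=J56, Carrier=S, ETA=L53): 2 rows → Container = N, N ✓
(ShipID=J56, Carrier=S, ETA=L29): 2 rows → Container = V, V ✓
(ShipID=J82, Carrier=T, ETA=L67): 1 row → Container = N ✓
(ShipID=J82, Carrier=Q, ETA=L53): 2 rows → Container = M, M ✓
Every {ShipID, Carrier, ETA} value is associated with a single Container value, so {ShipID, Carrier, ETA} -> Container holds.

Yes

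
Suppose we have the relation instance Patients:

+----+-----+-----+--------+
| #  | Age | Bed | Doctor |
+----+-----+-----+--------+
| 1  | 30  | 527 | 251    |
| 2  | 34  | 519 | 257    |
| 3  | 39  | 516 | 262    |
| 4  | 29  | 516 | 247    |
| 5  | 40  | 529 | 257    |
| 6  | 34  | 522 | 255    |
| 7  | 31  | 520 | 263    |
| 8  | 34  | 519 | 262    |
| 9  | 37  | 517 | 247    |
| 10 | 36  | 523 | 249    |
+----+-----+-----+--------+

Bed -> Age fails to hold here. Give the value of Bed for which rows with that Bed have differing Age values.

Bed=527: row 1 → Age = 30 ✓
Bed=519: rows 2, 8 → Age = 34, 34 ✓
Bed=516: rows 3, 4 → Age takes values {39, 29} — violation
Bed=529: row 5 → Age = 40 ✓
Bed=522: row 6 → Age = 34 ✓
Bed=520: row 7 → Age = 31 ✓
Bed=517: row 9 → Age = 37 ✓
Bed=523: row 10 → Age = 36 ✓
The only Bed value with inconsistent Age is Bed=516.

516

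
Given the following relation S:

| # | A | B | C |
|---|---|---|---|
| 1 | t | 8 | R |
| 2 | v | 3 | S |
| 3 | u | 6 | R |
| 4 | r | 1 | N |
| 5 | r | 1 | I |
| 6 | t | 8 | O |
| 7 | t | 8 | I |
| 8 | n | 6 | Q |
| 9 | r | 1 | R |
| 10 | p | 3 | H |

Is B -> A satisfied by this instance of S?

No

B=8: rows 1, 6, 7 → A = t, t, t ✓
B=3: rows 2, 10 → A takes values {v, p} — violation
B=6: rows 3, 8 → A takes values {u, n} — violation
B=1: rows 4, 5, 9 → A = r, r, r ✓
Two rows agree on B but differ on A, so B -> A does not hold.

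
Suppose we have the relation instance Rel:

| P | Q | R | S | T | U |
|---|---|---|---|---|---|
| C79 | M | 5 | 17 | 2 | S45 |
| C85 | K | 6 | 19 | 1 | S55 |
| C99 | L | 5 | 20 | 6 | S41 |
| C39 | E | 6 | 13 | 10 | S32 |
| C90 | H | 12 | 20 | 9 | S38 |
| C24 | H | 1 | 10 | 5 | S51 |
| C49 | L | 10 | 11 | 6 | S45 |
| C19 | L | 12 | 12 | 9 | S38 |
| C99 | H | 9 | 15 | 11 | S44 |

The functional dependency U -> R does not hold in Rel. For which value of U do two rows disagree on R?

U=S45: 2 rows → R takes values {5, 10} — violation
U=S55: 1 row → R = 6 ✓
U=S41: 1 row → R = 5 ✓
U=S32: 1 row → R = 6 ✓
U=S38: 2 rows → R = 12, 12 ✓
U=S51: 1 row → R = 1 ✓
U=S44: 1 row → R = 9 ✓
The only U value with inconsistent R is U=S45.

S45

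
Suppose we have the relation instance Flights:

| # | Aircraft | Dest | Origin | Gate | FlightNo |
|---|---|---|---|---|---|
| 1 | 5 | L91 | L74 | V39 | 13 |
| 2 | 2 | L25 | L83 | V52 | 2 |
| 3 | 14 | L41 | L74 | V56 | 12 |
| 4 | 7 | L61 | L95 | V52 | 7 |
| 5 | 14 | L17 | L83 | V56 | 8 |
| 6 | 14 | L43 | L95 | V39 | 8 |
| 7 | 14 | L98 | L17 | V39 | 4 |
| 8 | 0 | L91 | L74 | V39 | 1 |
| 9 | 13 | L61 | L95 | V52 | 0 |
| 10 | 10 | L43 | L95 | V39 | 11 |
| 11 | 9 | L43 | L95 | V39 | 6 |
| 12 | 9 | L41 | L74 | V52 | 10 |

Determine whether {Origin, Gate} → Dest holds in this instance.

(Origin=L74, Gate=V39): rows 1, 8 → Dest = L91, L91 ✓
(Origin=L83, Gate=V52): row 2 → Dest = L25 ✓
(Origin=L74, Gate=V56): row 3 → Dest = L41 ✓
(Origin=L95, Gate=V52): rows 4, 9 → Dest = L61, L61 ✓
(Origin=L83, Gate=V56): row 5 → Dest = L17 ✓
(Origin=L95, Gate=V39): rows 6, 10, 11 → Dest = L43, L43, L43 ✓
(Origin=L17, Gate=V39): row 7 → Dest = L98 ✓
(Origin=L74, Gate=V52): row 12 → Dest = L41 ✓
Every {Origin, Gate} value is associated with a single Dest value, so {Origin, Gate} → Dest holds.

Yes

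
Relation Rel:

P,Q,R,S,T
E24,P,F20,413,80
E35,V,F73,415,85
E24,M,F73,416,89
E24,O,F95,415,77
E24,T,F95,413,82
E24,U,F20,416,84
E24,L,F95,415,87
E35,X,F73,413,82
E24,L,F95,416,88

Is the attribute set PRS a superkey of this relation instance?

Two distinct rows share (P=E24, R=F95, S=415), so PRS does not determine every attribute — not a superkey.

No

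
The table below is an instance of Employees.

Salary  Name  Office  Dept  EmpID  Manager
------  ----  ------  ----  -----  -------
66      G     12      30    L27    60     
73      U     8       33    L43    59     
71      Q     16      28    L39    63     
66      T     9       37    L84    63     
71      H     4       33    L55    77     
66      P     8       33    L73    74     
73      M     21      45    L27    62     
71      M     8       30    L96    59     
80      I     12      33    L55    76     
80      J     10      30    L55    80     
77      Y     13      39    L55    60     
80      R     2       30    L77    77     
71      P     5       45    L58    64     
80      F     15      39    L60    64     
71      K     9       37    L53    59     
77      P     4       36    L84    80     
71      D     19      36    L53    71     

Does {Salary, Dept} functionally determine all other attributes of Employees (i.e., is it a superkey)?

Two distinct rows share (Salary=80, Dept=30), so {Salary, Dept} does not determine every attribute — not a superkey.

No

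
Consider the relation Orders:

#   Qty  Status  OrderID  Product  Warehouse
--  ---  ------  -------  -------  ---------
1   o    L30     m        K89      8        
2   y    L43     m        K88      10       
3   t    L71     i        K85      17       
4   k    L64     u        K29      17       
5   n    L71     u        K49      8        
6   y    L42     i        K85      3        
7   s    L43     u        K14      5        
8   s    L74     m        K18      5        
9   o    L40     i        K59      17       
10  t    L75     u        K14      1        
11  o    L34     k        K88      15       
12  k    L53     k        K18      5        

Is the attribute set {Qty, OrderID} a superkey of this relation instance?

Yes

All 12 rows have distinct {Qty, OrderID} values, so {Qty, OrderID} → (all attributes) holds and {Qty, OrderID} is a superkey.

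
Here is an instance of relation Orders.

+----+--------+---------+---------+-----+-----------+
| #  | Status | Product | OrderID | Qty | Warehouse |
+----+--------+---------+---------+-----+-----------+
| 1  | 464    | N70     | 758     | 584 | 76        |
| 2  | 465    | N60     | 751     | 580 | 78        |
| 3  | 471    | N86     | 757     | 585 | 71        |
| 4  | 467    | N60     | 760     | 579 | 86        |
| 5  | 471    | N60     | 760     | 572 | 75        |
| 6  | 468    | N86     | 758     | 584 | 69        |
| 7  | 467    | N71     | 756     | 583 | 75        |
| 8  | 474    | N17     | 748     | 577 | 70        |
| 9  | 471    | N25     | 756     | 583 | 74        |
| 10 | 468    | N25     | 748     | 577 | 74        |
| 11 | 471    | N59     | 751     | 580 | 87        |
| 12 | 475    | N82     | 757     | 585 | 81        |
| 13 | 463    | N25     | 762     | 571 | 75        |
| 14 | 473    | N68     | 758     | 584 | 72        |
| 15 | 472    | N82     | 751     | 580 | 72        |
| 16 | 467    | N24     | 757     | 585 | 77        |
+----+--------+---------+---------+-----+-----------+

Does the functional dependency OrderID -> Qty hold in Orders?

OrderID=758: rows 1, 6, 14 → Qty = 584, 584, 584 ✓
OrderID=751: rows 2, 11, 15 → Qty = 580, 580, 580 ✓
OrderID=757: rows 3, 12, 16 → Qty = 585, 585, 585 ✓
OrderID=760: rows 4, 5 → Qty takes values {579, 572} — violation
OrderID=756: rows 7, 9 → Qty = 583, 583 ✓
OrderID=748: rows 8, 10 → Qty = 577, 577 ✓
OrderID=762: row 13 → Qty = 571 ✓
Two rows agree on OrderID but differ on Qty, so OrderID -> Qty does not hold.

No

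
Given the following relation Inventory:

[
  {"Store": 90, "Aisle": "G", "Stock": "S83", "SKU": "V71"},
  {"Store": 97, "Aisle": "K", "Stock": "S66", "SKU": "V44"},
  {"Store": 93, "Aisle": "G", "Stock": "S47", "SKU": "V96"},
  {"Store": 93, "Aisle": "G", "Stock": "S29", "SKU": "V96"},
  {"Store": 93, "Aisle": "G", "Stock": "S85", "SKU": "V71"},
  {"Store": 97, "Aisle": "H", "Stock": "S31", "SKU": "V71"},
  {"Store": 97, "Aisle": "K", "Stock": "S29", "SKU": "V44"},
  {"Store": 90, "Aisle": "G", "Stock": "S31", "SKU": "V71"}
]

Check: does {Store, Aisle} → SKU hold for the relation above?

No

(Store=90, Aisle=G): 2 rows → SKU = V71, V71 ✓
(Store=97, Aisle=K): 2 rows → SKU = V44, V44 ✓
(Store=93, Aisle=G): 3 rows → SKU takes values {V96, V71} — violation
(Store=97, Aisle=H): 1 row → SKU = V71 ✓
Two rows agree on {Store, Aisle} but differ on SKU, so {Store, Aisle} → SKU does not hold.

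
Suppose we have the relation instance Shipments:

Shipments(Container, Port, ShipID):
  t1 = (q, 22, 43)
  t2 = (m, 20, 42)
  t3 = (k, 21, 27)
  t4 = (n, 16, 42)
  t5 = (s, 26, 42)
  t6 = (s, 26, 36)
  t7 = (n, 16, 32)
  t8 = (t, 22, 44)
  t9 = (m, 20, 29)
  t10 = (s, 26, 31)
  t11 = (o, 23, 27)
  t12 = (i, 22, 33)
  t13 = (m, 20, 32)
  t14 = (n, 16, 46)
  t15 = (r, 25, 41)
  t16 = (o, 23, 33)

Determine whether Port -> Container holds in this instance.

No

Port=22: rows 1, 8, 12 → Container takes values {q, t, i} — violation
Port=20: rows 2, 9, 13 → Container = m, m, m ✓
Port=21: row 3 → Container = k ✓
Port=16: rows 4, 7, 14 → Container = n, n, n ✓
Port=26: rows 5, 6, 10 → Container = s, s, s ✓
Port=23: rows 11, 16 → Container = o, o ✓
Port=25: row 15 → Container = r ✓
Two rows agree on Port but differ on Container, so Port -> Container does not hold.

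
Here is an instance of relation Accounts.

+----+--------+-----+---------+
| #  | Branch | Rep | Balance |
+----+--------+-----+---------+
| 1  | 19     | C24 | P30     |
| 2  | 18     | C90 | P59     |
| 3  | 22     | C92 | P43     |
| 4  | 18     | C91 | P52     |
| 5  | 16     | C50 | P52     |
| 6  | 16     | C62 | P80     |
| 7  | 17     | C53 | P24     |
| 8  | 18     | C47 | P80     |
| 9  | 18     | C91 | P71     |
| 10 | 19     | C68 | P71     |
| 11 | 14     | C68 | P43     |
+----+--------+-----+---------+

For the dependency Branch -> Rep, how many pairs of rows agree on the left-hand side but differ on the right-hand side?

Branch=19: violating pairs (1,10) — 1 pair.
Branch=18: violating pairs (2,4), (2,8), (2,9), (4,8), (8,9) — 5 pairs.
Branch=16: violating pairs (5,6) — 1 pair.

7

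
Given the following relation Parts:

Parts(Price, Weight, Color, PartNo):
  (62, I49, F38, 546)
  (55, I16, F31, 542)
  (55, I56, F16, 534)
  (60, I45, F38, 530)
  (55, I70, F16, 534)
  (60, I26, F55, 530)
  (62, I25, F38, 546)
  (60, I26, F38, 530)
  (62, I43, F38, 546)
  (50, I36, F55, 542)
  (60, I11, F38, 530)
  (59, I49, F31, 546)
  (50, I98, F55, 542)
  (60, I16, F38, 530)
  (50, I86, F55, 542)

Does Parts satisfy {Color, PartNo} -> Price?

(Color=F38, PartNo=546): 3 rows → Price = 62, 62, 62 ✓
(Color=F31, PartNo=542): 1 row → Price = 55 ✓
(Color=F16, PartNo=534): 2 rows → Price = 55, 55 ✓
(Color=F38, PartNo=530): 4 rows → Price = 60, 60, 60, 60 ✓
(Color=F55, PartNo=530): 1 row → Price = 60 ✓
(Color=F55, PartNo=542): 3 rows → Price = 50, 50, 50 ✓
(Color=F31, PartNo=546): 1 row → Price = 59 ✓
Every {Color, PartNo} value is associated with a single Price value, so {Color, PartNo} -> Price holds.

Yes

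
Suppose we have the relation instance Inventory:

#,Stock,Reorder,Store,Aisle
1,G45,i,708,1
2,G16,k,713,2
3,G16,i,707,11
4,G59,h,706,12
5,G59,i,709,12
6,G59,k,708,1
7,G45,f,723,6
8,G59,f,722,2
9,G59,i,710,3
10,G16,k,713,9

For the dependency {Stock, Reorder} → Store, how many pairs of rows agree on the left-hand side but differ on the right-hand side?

1

(Stock=G16, Reorder=k): all 2 rows agree on Store — 0 pairs.
(Stock=G59, Reorder=i): violating pairs (5,9) — 1 pair.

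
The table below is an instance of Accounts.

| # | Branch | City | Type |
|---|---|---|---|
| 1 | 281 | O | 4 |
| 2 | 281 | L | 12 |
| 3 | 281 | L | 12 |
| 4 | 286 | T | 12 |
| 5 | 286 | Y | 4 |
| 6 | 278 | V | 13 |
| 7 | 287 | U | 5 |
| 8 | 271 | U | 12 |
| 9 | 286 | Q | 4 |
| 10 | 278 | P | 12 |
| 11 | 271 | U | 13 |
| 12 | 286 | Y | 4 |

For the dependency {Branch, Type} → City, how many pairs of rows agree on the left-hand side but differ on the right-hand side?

2

(Branch=281, Type=12): all 2 rows agree on City — 0 pairs.
(Branch=286, Type=4): violating pairs (5,9), (9,12) — 2 pairs.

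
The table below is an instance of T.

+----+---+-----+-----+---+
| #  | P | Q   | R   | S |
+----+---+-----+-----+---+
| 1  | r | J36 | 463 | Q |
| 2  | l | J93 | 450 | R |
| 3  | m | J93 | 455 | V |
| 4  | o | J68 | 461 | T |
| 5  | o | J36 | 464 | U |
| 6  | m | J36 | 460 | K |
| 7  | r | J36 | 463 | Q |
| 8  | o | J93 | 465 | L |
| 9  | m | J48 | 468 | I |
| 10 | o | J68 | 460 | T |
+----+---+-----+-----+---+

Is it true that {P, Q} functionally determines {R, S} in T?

(P=r, Q=J36): rows 1, 7 → {R,S} = (463, Q), (463, Q) ✓
(P=l, Q=J93): row 2 → {R,S} = (450, R) ✓
(P=m, Q=J93): row 3 → {R,S} = (455, V) ✓
(P=o, Q=J68): rows 4, 10 → {R,S} takes values {(461, T), (460, T)} — violation
(P=o, Q=J36): row 5 → {R,S} = (464, U) ✓
(P=m, Q=J36): row 6 → {R,S} = (460, K) ✓
(P=o, Q=J93): row 8 → {R,S} = (465, L) ✓
(P=m, Q=J48): row 9 → {R,S} = (468, I) ✓
Two rows agree on {P, Q} but differ on {R, S}, so {P, Q} → {R, S} does not hold.

No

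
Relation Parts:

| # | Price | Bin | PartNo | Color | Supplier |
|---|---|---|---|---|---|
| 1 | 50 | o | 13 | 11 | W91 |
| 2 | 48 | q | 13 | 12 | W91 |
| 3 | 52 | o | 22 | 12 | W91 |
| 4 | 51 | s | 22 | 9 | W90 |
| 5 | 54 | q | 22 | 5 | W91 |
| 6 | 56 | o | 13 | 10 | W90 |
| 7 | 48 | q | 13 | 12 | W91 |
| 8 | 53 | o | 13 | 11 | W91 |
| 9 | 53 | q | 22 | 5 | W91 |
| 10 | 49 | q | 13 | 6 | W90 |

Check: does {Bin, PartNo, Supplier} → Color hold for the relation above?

Yes

(Bin=o, PartNo=13, Supplier=W91): rows 1, 8 → Color = 11, 11 ✓
(Bin=q, PartNo=13, Supplier=W91): rows 2, 7 → Color = 12, 12 ✓
(Bin=o, PartNo=22, Supplier=W91): row 3 → Color = 12 ✓
(Bin=s, PartNo=22, Supplier=W90): row 4 → Color = 9 ✓
(Bin=q, PartNo=22, Supplier=W91): rows 5, 9 → Color = 5, 5 ✓
(Bin=o, PartNo=13, Supplier=W90): row 6 → Color = 10 ✓
(Bin=q, PartNo=13, Supplier=W90): row 10 → Color = 6 ✓
Every {Bin, PartNo, Supplier} value is associated with a single Color value, so {Bin, PartNo, Supplier} → Color holds.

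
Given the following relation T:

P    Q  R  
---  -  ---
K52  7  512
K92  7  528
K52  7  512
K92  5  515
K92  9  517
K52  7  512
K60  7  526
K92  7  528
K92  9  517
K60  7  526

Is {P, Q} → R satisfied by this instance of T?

Yes

(P=K52, Q=7): 3 rows → R = 512, 512, 512 ✓
(P=K92, Q=7): 2 rows → R = 528, 528 ✓
(P=K92, Q=5): 1 row → R = 515 ✓
(P=K92, Q=9): 2 rows → R = 517, 517 ✓
(P=K60, Q=7): 2 rows → R = 526, 526 ✓
Every {P, Q} value is associated with a single R value, so {P, Q} → R holds.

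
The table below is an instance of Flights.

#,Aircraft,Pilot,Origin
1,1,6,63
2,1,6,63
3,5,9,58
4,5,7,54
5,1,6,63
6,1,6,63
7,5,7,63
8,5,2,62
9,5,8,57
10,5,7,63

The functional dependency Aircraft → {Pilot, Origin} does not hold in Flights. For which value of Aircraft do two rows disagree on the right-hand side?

Aircraft=1: rows 1, 2, 5, 6 → {Pilot,Origin} = (6, 63), (6, 63), (6, 63), (6, 63) ✓
Aircraft=5: rows 3, 4, 7, 8, 9, 10 → {Pilot,Origin} takes values {(9, 58), (7, 54), (7, 63), (2, 62), (8, 57)} — violation
The only Aircraft value with inconsistent RHS is Aircraft=5.

5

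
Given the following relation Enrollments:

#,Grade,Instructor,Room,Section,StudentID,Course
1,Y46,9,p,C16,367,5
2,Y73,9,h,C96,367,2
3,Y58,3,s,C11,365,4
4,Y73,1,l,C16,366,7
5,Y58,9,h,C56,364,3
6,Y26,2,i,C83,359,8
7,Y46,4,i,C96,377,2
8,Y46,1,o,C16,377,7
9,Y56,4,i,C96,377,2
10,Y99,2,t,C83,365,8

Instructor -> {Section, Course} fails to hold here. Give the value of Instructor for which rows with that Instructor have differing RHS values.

9

Instructor=9: rows 1, 2, 5 → {Section,Course} takes values {(C16, 5), (C96, 2), (C56, 3)} — violation
Instructor=3: row 3 → {Section,Course} = (C11, 4) ✓
Instructor=1: rows 4, 8 → {Section,Course} = (C16, 7), (C16, 7) ✓
Instructor=2: rows 6, 10 → {Section,Course} = (C83, 8), (C83, 8) ✓
Instructor=4: rows 7, 9 → {Section,Course} = (C96, 2), (C96, 2) ✓
The only Instructor value with inconsistent RHS is Instructor=9.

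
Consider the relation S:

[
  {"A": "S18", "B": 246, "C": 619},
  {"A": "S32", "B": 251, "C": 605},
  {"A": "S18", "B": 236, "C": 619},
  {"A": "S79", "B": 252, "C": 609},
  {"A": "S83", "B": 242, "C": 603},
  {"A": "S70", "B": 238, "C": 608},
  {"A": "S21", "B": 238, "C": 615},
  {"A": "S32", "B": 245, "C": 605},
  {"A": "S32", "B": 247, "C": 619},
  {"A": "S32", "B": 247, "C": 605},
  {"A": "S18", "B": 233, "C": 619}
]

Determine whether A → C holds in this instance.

No

A=S18: 3 rows → C = 619, 619, 619 ✓
A=S32: 4 rows → C takes values {605, 619} — violation
A=S79: 1 row → C = 609 ✓
A=S83: 1 row → C = 603 ✓
A=S70: 1 row → C = 608 ✓
A=S21: 1 row → C = 615 ✓
Two rows agree on A but differ on C, so A → C does not hold.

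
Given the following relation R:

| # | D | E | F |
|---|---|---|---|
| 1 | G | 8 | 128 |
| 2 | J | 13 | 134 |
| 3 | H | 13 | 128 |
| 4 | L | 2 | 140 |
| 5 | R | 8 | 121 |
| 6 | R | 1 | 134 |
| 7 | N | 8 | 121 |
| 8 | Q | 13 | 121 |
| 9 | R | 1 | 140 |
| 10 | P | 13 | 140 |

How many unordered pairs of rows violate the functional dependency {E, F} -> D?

1

(E=8, F=121): violating pairs (5,7) — 1 pair.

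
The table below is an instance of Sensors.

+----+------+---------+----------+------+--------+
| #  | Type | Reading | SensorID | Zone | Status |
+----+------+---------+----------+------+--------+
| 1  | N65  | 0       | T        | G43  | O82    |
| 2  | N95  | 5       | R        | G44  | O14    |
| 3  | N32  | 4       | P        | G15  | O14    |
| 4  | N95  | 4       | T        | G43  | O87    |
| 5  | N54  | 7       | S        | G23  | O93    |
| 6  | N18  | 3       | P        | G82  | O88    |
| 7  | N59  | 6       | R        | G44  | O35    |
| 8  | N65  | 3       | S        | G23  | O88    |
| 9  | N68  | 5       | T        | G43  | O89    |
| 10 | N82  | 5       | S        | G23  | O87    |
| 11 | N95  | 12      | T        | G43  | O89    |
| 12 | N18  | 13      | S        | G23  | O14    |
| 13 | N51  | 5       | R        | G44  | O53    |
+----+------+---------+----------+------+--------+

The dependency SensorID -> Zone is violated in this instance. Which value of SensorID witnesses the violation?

SensorID=T: rows 1, 4, 9, 11 → Zone = G43, G43, G43, G43 ✓
SensorID=R: rows 2, 7, 13 → Zone = G44, G44, G44 ✓
SensorID=P: rows 3, 6 → Zone takes values {G15, G82} — violation
SensorID=S: rows 5, 8, 10, 12 → Zone = G23, G23, G23, G23 ✓
The only SensorID value with inconsistent Zone is SensorID=P.

P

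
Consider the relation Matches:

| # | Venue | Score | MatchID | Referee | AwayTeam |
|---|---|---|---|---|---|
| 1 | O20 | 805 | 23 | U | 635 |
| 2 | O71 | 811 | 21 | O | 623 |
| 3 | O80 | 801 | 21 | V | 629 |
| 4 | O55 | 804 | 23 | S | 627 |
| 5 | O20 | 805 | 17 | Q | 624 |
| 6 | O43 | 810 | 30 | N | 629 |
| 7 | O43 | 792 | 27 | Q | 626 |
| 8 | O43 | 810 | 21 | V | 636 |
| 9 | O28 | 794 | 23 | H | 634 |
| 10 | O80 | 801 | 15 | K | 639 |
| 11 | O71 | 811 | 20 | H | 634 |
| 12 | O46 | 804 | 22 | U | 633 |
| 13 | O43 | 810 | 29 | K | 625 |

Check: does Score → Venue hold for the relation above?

No

Score=805: rows 1, 5 → Venue = O20, O20 ✓
Score=811: rows 2, 11 → Venue = O71, O71 ✓
Score=801: rows 3, 10 → Venue = O80, O80 ✓
Score=804: rows 4, 12 → Venue takes values {O55, O46} — violation
Score=810: rows 6, 8, 13 → Venue = O43, O43, O43 ✓
Score=792: row 7 → Venue = O43 ✓
Score=794: row 9 → Venue = O28 ✓
Two rows agree on Score but differ on Venue, so Score → Venue does not hold.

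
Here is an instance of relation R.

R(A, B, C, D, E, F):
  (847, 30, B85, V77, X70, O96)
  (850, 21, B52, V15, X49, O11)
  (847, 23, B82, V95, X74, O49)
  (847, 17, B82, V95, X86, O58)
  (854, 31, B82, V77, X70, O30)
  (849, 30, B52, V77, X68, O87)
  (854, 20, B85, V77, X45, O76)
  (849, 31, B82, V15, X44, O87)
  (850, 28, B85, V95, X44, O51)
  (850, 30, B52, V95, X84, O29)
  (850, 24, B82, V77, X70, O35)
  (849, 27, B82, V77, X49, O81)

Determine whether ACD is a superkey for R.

No

Two distinct rows share (A=847, C=B82, D=V95), so ACD does not determine every attribute — not a superkey.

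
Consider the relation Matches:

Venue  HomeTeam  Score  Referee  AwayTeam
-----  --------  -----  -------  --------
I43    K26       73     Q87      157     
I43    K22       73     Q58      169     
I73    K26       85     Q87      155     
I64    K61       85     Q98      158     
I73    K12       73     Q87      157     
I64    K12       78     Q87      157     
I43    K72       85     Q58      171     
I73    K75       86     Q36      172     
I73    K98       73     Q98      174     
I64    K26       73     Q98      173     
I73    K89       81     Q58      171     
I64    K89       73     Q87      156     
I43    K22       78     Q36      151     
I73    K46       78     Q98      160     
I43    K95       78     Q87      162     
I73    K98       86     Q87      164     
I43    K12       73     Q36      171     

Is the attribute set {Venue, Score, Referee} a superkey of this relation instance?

Yes

All 17 rows have distinct {Venue, Score, Referee} values, so {Venue, Score, Referee} → (all attributes) holds and {Venue, Score, Referee} is a superkey.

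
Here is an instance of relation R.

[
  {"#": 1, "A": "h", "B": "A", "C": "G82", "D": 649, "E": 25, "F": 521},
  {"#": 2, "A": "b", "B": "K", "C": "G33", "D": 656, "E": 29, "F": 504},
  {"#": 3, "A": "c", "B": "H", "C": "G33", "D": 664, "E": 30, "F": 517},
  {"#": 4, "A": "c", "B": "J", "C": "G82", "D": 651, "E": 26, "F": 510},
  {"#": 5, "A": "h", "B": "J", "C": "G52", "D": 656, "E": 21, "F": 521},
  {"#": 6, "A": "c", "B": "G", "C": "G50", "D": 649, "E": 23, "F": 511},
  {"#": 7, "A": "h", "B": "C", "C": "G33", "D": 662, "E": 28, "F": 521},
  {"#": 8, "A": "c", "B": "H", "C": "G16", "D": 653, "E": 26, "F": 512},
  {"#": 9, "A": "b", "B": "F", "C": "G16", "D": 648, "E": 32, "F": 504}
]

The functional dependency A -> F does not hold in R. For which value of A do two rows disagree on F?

A=h: rows 1, 5, 7 → F = 521, 521, 521 ✓
A=b: rows 2, 9 → F = 504, 504 ✓
A=c: rows 3, 4, 6, 8 → F takes values {517, 510, 511, 512} — violation
The only A value with inconsistent F is A=c.

c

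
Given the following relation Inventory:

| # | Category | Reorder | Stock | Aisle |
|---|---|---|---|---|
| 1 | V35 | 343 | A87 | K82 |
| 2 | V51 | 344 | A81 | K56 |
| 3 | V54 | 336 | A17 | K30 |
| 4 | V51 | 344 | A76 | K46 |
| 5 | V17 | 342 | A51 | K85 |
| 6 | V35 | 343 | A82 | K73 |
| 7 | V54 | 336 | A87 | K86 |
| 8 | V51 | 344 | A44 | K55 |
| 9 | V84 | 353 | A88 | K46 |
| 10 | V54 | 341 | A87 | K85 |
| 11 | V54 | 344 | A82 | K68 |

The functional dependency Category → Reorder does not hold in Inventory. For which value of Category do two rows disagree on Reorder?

V54

Category=V35: rows 1, 6 → Reorder = 343, 343 ✓
Category=V51: rows 2, 4, 8 → Reorder = 344, 344, 344 ✓
Category=V54: rows 3, 7, 10, 11 → Reorder takes values {336, 341, 344} — violation
Category=V17: row 5 → Reorder = 342 ✓
Category=V84: row 9 → Reorder = 353 ✓
The only Category value with inconsistent Reorder is Category=V54.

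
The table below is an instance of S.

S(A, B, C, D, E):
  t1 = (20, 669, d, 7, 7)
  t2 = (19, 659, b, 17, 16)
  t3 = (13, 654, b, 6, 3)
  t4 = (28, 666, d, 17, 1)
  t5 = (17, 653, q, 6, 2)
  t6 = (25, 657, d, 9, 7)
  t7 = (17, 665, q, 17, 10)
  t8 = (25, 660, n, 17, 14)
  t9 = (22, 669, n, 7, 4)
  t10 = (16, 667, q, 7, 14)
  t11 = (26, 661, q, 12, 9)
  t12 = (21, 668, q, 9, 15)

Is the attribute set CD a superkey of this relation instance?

All 12 rows have distinct CD values, so CD → (all attributes) holds and CD is a superkey.

Yes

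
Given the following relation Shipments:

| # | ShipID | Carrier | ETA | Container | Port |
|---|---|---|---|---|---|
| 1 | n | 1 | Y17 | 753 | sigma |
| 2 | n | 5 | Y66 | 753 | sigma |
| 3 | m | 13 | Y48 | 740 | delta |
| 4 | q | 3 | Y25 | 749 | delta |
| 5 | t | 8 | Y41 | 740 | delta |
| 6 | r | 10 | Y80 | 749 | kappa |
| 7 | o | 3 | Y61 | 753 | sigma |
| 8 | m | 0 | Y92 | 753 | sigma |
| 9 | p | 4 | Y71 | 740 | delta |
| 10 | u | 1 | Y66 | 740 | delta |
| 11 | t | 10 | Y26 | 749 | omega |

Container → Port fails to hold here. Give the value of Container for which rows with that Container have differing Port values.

749

Container=753: rows 1, 2, 7, 8 → Port = sigma, sigma, sigma, sigma ✓
Container=740: rows 3, 5, 9, 10 → Port = delta, delta, delta, delta ✓
Container=749: rows 4, 6, 11 → Port takes values {delta, kappa, omega} — violation
The only Container value with inconsistent Port is Container=749.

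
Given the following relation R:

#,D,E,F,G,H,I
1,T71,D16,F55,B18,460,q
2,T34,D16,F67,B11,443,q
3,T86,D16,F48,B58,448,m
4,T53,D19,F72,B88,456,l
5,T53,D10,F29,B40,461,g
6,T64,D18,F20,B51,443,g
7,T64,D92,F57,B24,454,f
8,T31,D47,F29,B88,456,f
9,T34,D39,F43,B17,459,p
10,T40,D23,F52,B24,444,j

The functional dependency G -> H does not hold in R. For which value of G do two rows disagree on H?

G=B18: row 1 → H = 460 ✓
G=B11: row 2 → H = 443 ✓
G=B58: row 3 → H = 448 ✓
G=B88: rows 4, 8 → H = 456, 456 ✓
G=B40: row 5 → H = 461 ✓
G=B51: row 6 → H = 443 ✓
G=B24: rows 7, 10 → H takes values {454, 444} — violation
G=B17: row 9 → H = 459 ✓
The only G value with inconsistent H is G=B24.

B24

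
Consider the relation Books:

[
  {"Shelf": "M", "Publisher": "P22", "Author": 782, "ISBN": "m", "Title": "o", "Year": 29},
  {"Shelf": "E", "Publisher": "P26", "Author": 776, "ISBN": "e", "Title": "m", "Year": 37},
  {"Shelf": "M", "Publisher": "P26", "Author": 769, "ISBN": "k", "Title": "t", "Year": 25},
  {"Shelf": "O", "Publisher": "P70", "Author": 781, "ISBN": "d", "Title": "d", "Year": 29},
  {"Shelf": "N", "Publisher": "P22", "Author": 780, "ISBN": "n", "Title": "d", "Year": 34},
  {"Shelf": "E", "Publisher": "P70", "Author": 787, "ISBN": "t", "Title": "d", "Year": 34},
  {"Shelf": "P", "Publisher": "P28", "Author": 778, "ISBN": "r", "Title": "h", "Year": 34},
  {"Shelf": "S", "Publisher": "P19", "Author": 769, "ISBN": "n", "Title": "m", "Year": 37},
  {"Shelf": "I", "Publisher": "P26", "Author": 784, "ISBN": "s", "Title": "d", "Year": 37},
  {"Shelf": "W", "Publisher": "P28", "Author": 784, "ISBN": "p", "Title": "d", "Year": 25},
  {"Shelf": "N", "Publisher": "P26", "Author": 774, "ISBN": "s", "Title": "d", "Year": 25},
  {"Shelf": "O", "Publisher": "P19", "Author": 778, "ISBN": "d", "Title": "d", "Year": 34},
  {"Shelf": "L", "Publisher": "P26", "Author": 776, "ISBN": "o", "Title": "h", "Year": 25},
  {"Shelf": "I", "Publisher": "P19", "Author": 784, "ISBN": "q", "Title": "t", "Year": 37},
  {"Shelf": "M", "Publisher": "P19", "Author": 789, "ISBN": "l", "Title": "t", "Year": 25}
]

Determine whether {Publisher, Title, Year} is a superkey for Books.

Yes

All 15 rows have distinct {Publisher, Title, Year} values, so {Publisher, Title, Year} → (all attributes) holds and {Publisher, Title, Year} is a superkey.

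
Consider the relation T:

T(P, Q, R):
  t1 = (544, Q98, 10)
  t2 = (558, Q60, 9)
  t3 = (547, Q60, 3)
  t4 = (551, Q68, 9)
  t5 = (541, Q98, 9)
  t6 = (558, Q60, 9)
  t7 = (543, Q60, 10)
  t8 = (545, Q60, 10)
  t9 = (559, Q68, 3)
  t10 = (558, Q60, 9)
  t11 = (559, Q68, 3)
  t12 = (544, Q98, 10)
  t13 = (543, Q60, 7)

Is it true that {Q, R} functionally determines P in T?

(Q=Q98, R=10): rows 1, 12 → P = 544, 544 ✓
(Q=Q60, R=9): rows 2, 6, 10 → P = 558, 558, 558 ✓
(Q=Q60, R=3): row 3 → P = 547 ✓
(Q=Q68, R=9): row 4 → P = 551 ✓
(Q=Q98, R=9): row 5 → P = 541 ✓
(Q=Q60, R=10): rows 7, 8 → P takes values {543, 545} — violation
(Q=Q68, R=3): rows 9, 11 → P = 559, 559 ✓
(Q=Q60, R=7): row 13 → P = 543 ✓
Two rows agree on {Q, R} but differ on P, so {Q, R} -> P does not hold.

No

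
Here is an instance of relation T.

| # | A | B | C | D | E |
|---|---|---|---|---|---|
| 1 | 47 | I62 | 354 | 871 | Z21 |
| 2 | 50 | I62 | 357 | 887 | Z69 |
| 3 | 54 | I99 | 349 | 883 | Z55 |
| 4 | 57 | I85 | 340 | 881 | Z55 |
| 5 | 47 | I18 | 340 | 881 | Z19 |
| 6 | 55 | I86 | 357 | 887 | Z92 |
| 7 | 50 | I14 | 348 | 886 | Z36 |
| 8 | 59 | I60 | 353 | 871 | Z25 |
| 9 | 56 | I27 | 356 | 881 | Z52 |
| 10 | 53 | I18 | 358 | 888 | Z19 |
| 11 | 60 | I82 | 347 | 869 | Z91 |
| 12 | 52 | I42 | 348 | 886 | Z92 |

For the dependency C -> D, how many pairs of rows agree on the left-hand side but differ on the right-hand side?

0

C=357: all 2 rows agree on D — 0 pairs.
C=340: all 2 rows agree on D — 0 pairs.
C=348: all 2 rows agree on D — 0 pairs.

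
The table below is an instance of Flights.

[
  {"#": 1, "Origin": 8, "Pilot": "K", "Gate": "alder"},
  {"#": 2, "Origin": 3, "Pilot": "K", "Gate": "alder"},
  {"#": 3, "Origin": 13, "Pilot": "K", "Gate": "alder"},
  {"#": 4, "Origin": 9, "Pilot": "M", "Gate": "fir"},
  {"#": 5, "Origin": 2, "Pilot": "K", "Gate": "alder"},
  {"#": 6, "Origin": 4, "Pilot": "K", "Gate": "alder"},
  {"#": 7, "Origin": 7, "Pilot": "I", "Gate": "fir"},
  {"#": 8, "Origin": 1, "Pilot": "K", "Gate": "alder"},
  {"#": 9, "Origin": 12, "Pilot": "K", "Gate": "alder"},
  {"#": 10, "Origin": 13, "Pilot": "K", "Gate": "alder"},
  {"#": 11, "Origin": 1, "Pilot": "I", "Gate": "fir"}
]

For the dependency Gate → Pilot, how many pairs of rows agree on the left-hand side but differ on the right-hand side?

2

Gate=alder: all 8 rows agree on Pilot — 0 pairs.
Gate=fir: violating pairs (4,7), (4,11) — 2 pairs.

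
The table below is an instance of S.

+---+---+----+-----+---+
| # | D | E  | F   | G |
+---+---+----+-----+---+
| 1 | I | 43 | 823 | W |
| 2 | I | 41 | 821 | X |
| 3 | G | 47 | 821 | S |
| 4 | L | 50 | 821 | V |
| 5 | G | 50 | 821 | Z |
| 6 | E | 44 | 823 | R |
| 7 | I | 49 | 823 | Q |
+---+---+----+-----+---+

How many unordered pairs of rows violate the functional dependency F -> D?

7

F=823: violating pairs (1,6), (6,7) — 2 pairs.
F=821: violating pairs (2,3), (2,4), (2,5), (3,4), (4,5) — 5 pairs.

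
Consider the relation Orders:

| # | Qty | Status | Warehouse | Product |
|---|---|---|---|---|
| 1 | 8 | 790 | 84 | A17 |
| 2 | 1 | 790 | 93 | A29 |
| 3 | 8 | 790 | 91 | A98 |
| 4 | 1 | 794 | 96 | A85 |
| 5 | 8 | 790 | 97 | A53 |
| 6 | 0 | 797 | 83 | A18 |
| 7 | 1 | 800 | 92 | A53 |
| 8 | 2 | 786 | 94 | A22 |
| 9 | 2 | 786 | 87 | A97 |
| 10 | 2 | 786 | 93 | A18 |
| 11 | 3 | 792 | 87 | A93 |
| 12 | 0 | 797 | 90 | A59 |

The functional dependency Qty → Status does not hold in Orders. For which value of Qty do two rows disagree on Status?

Qty=8: rows 1, 3, 5 → Status = 790, 790, 790 ✓
Qty=1: rows 2, 4, 7 → Status takes values {790, 794, 800} — violation
Qty=0: rows 6, 12 → Status = 797, 797 ✓
Qty=2: rows 8, 9, 10 → Status = 786, 786, 786 ✓
Qty=3: row 11 → Status = 792 ✓
The only Qty value with inconsistent Status is Qty=1.

1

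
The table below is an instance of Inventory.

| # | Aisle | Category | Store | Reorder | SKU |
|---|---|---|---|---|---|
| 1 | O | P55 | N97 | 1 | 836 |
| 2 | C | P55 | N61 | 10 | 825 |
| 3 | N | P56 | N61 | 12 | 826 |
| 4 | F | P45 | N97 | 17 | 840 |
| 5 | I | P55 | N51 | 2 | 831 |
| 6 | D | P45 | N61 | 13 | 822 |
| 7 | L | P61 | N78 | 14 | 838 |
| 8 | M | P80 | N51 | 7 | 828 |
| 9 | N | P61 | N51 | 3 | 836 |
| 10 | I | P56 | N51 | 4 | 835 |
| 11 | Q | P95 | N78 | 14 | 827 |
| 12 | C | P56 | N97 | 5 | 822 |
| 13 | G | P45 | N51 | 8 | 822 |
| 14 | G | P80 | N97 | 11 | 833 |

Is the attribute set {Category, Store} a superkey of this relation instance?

All 14 rows have distinct {Category, Store} values, so {Category, Store} → (all attributes) holds and {Category, Store} is a superkey.

Yes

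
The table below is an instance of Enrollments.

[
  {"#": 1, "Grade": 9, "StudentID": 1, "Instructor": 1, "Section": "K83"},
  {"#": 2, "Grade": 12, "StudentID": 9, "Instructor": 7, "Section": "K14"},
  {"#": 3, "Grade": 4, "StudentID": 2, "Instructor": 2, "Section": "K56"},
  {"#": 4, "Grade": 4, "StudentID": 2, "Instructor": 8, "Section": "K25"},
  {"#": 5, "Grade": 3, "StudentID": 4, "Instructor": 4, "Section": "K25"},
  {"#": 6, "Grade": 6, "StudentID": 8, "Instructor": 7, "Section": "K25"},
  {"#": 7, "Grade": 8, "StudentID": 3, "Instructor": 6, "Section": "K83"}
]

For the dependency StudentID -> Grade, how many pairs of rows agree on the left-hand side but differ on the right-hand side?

0

StudentID=2: all 2 rows agree on Grade — 0 pairs.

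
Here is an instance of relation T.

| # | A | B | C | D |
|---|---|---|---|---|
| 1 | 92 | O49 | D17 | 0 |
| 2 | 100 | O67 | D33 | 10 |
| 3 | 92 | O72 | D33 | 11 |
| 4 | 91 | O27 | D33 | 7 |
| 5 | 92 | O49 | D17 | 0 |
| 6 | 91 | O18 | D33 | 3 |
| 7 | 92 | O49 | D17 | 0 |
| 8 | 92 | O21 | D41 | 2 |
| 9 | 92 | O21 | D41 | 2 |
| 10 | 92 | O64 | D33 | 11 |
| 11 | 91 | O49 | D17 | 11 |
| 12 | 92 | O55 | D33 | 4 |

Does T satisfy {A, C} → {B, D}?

(A=92, C=D17): rows 1, 5, 7 → {B,D} = (O49, 0), (O49, 0), (O49, 0) ✓
(A=100, C=D33): row 2 → {B,D} = (O67, 10) ✓
(A=92, C=D33): rows 3, 10, 12 → {B,D} takes values {(O72, 11), (O64, 11), (O55, 4)} — violation
(A=91, C=D33): rows 4, 6 → {B,D} takes values {(O27, 7), (O18, 3)} — violation
(A=92, C=D41): rows 8, 9 → {B,D} = (O21, 2), (O21, 2) ✓
(A=91, C=D17): row 11 → {B,D} = (O49, 11) ✓
Two rows agree on {A, C} but differ on {B, D}, so {A, C} → {B, D} does not hold.

No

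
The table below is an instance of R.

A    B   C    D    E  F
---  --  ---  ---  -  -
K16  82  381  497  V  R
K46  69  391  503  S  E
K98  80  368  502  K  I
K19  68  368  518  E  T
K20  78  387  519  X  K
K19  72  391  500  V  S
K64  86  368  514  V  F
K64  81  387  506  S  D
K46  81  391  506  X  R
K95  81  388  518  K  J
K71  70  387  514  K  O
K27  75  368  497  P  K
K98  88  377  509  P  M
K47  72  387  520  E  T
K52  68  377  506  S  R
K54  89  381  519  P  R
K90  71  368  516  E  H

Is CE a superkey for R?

No

Two distinct rows share (C=368, E=E), so CE does not determine every attribute — not a superkey.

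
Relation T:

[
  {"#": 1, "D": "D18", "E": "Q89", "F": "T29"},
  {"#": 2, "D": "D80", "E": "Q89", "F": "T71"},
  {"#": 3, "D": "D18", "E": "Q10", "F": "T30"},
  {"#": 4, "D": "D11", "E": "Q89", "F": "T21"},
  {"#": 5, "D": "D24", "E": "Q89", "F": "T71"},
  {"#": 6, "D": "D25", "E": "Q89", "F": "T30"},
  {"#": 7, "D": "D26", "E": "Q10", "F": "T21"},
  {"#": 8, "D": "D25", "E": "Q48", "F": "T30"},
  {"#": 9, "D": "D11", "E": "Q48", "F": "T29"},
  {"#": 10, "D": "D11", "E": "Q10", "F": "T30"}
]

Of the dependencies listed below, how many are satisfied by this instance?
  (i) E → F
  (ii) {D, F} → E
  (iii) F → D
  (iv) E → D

(i) E → F: E=Q89: rows 1, 2, 4, 5, 6 → F takes values {T29, T71, T21, T30} — violation; E=Q10: rows 3, 7, 10 → F takes values {T30, T21} — violation; E=Q48: rows 8, 9 → F takes values {T30, T29} — violation — fails.
(ii) {D, F} → E: (D=D25, F=T30): rows 6, 8 → E takes values {Q89, Q48} — violation — fails.
(iii) F → D: F=T29: rows 1, 9 → D takes values {D18, D11} — violation; F=T71: rows 2, 5 → D takes values {D80, D24} — violation; F=T30: rows 3, 6, 8, 10 → D takes values {D18, D25, D11} — violation; F=T21: rows 4, 7 → D takes values {D11, D26} — violation — fails.
(iv) E → D: E=Q89: rows 1, 2, 4, 5, 6 → D takes values {D18, D80, D11, D24, D25} — violation; E=Q10: rows 3, 7, 10 → D takes values {D18, D26, D11} — violation; E=Q48: rows 8, 9 → D takes values {D25, D11} — violation — fails.
None of the 4 dependencies hold.

0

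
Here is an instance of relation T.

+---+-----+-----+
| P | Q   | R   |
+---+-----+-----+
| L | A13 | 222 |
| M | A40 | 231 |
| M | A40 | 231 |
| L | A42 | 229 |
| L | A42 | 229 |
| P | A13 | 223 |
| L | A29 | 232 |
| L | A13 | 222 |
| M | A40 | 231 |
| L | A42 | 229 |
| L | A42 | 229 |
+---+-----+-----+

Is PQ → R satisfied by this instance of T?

Yes

(P=L, Q=A13): 2 rows → R = 222, 222 ✓
(P=M, Q=A40): 3 rows → R = 231, 231, 231 ✓
(P=L, Q=A42): 4 rows → R = 229, 229, 229, 229 ✓
(P=P, Q=A13): 1 row → R = 223 ✓
(P=L, Q=A29): 1 row → R = 232 ✓
Every PQ value is associated with a single R value, so PQ → R holds.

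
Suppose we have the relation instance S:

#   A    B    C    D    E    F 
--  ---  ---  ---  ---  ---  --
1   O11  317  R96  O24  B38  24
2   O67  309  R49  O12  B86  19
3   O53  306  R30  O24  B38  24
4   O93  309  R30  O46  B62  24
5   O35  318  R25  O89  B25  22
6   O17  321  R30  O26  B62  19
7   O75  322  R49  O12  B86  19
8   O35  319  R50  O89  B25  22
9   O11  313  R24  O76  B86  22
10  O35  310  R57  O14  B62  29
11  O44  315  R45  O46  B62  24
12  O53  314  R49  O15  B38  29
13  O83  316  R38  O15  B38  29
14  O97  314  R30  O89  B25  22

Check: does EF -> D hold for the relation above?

Yes

(E=B38, F=24): rows 1, 3 → D = O24, O24 ✓
(E=B86, F=19): rows 2, 7 → D = O12, O12 ✓
(E=B62, F=24): rows 4, 11 → D = O46, O46 ✓
(E=B25, F=22): rows 5, 8, 14 → D = O89, O89, O89 ✓
(E=B62, F=19): row 6 → D = O26 ✓
(E=B86, F=22): row 9 → D = O76 ✓
(E=B62, F=29): row 10 → D = O14 ✓
(E=B38, F=29): rows 12, 13 → D = O15, O15 ✓
Every EF value is associated with a single D value, so EF -> D holds.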